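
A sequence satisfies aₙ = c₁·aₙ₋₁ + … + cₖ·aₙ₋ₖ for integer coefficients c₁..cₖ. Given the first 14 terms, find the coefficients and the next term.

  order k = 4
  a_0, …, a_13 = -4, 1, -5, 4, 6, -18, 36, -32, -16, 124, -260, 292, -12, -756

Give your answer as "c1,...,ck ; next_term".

-1,0,2,-2 ; 1860

  a_4 = -1·4 + 0·-5 + 2·1 + -2·-4 = 6
  a_5 = -1·6 + 0·4 + 2·-5 + -2·1 = -18
  a_6 = -1·-18 + 0·6 + 2·4 + -2·-5 = 36
  a_7 = -1·36 + 0·-18 + 2·6 + -2·4 = -32
  a_8 = -1·-32 + 0·36 + 2·-18 + -2·6 = -16
  a_9 = -1·-16 + 0·-32 + 2·36 + -2·-18 = 124
  a_10 = -1·124 + 0·-16 + 2·-32 + -2·36 = -260
  a_11 = -1·-260 + 0·124 + 2·-16 + -2·-32 = 292
  a_12 = -1·292 + 0·-260 + 2·124 + -2·-16 = -12
  a_13 = -1·-12 + 0·292 + 2·-260 + -2·124 = -756
  a_14 = -1·-756 + 0·-12 + 2·292 + -2·-260 = 1860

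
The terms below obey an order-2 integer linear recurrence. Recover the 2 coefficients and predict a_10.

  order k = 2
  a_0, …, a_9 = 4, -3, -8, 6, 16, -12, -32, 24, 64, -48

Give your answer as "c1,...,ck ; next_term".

  a_2 = 0·-3 + -2·4 = -8
  a_3 = 0·-8 + -2·-3 = 6
  a_4 = 0·6 + -2·-8 = 16
  a_5 = 0·16 + -2·6 = -12
  a_6 = 0·-12 + -2·16 = -32
  a_7 = 0·-32 + -2·-12 = 24
  a_8 = 0·24 + -2·-32 = 64
  a_9 = 0·64 + -2·24 = -48
  a_10 = 0·-48 + -2·64 = -128

0,-2 ; -128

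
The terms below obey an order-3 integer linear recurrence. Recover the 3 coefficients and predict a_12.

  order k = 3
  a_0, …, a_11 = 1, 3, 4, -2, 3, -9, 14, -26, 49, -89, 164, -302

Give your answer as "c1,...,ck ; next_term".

-1,1,-1 ; 555

  a_3 = -1·4 + 1·3 + -1·1 = -2
  a_4 = -1·-2 + 1·4 + -1·3 = 3
  a_5 = -1·3 + 1·-2 + -1·4 = -9
  a_6 = -1·-9 + 1·3 + -1·-2 = 14
  a_7 = -1·14 + 1·-9 + -1·3 = -26
  a_8 = -1·-26 + 1·14 + -1·-9 = 49
  a_9 = -1·49 + 1·-26 + -1·14 = -89
  a_10 = -1·-89 + 1·49 + -1·-26 = 164
  a_11 = -1·164 + 1·-89 + -1·49 = -302
  a_12 = -1·-302 + 1·164 + -1·-89 = 555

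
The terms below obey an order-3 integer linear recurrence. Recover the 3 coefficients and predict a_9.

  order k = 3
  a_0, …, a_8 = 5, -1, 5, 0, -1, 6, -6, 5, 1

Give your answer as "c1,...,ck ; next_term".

  a_3 = -1·5 + 0·-1 + 1·5 = 0
  a_4 = -1·0 + 0·5 + 1·-1 = -1
  a_5 = -1·-1 + 0·0 + 1·5 = 6
  a_6 = -1·6 + 0·-1 + 1·0 = -6
  a_7 = -1·-6 + 0·6 + 1·-1 = 5
  a_8 = -1·5 + 0·-6 + 1·6 = 1
  a_9 = -1·1 + 0·5 + 1·-6 = -7

-1,0,1 ; -7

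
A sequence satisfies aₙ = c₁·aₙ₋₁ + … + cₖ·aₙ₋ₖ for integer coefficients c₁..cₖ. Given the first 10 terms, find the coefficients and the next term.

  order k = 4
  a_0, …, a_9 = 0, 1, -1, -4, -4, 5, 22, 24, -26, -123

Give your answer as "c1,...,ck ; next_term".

  a_4 = 1·-4 + -2·-1 + -2·1 + -1·0 = -4
  a_5 = 1·-4 + -2·-4 + -2·-1 + -1·1 = 5
  a_6 = 1·5 + -2·-4 + -2·-4 + -1·-1 = 22
  a_7 = 1·22 + -2·5 + -2·-4 + -1·-4 = 24
  a_8 = 1·24 + -2·22 + -2·5 + -1·-4 = -26
  a_9 = 1·-26 + -2·24 + -2·22 + -1·5 = -123
  a_10 = 1·-123 + -2·-26 + -2·24 + -1·22 = -141

1,-2,-2,-1 ; -141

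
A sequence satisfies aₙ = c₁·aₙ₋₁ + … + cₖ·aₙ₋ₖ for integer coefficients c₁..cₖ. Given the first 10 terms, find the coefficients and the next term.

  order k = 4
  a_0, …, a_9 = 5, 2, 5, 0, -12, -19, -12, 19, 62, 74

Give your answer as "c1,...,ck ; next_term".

  a_4 = 1·0 + -1·5 + -1·2 + -1·5 = -12
  a_5 = 1·-12 + -1·0 + -1·5 + -1·2 = -19
  a_6 = 1·-19 + -1·-12 + -1·0 + -1·5 = -12
  a_7 = 1·-12 + -1·-19 + -1·-12 + -1·0 = 19
  a_8 = 1·19 + -1·-12 + -1·-19 + -1·-12 = 62
  a_9 = 1·62 + -1·19 + -1·-12 + -1·-19 = 74
  a_10 = 1·74 + -1·62 + -1·19 + -1·-12 = 5

1,-1,-1,-1 ; 5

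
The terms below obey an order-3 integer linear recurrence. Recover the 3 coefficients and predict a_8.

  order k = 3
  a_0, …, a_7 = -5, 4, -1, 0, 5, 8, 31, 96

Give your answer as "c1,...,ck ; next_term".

2,3,2 ; 301

  a_3 = 2·-1 + 3·4 + 2·-5 = 0
  a_4 = 2·0 + 3·-1 + 2·4 = 5
  a_5 = 2·5 + 3·0 + 2·-1 = 8
  a_6 = 2·8 + 3·5 + 2·0 = 31
  a_7 = 2·31 + 3·8 + 2·5 = 96
  a_8 = 2·96 + 3·31 + 2·8 = 301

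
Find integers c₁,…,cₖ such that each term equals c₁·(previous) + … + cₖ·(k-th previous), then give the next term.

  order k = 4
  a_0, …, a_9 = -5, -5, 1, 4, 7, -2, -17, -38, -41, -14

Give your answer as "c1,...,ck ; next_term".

2,-1,-2,2 ; 55

  a_4 = 2·4 + -1·1 + -2·-5 + 2·-5 = 7
  a_5 = 2·7 + -1·4 + -2·1 + 2·-5 = -2
  a_6 = 2·-2 + -1·7 + -2·4 + 2·1 = -17
  a_7 = 2·-17 + -1·-2 + -2·7 + 2·4 = -38
  a_8 = 2·-38 + -1·-17 + -2·-2 + 2·7 = -41
  a_9 = 2·-41 + -1·-38 + -2·-17 + 2·-2 = -14
  a_10 = 2·-14 + -1·-41 + -2·-38 + 2·-17 = 55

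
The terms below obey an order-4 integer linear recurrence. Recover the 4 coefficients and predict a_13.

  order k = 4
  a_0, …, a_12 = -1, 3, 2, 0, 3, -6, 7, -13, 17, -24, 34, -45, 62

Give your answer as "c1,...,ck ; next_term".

  a_4 = -1·0 + 1·2 + 0·3 + -1·-1 = 3
  a_5 = -1·3 + 1·0 + 0·2 + -1·3 = -6
  a_6 = -1·-6 + 1·3 + 0·0 + -1·2 = 7
  a_7 = -1·7 + 1·-6 + 0·3 + -1·0 = -13
  a_8 = -1·-13 + 1·7 + 0·-6 + -1·3 = 17
  a_9 = -1·17 + 1·-13 + 0·7 + -1·-6 = -24
  a_10 = -1·-24 + 1·17 + 0·-13 + -1·7 = 34
  a_11 = -1·34 + 1·-24 + 0·17 + -1·-13 = -45
  a_12 = -1·-45 + 1·34 + 0·-24 + -1·17 = 62
  a_13 = -1·62 + 1·-45 + 0·34 + -1·-24 = -83

-1,1,0,-1 ; -83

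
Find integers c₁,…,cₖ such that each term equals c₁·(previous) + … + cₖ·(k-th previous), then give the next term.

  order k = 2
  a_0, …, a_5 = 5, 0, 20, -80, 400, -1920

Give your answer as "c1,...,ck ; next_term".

  a_2 = -4·0 + 4·5 = 20
  a_3 = -4·20 + 4·0 = -80
  a_4 = -4·-80 + 4·20 = 400
  a_5 = -4·400 + 4·-80 = -1920
  a_6 = -4·-1920 + 4·400 = 9280

-4,4 ; 9280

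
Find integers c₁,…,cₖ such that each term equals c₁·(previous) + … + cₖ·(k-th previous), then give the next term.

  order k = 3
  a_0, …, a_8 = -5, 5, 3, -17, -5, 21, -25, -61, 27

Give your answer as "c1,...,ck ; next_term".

1,-1,3 ; 13

  a_3 = 1·3 + -1·5 + 3·-5 = -17
  a_4 = 1·-17 + -1·3 + 3·5 = -5
  a_5 = 1·-5 + -1·-17 + 3·3 = 21
  a_6 = 1·21 + -1·-5 + 3·-17 = -25
  a_7 = 1·-25 + -1·21 + 3·-5 = -61
  a_8 = 1·-61 + -1·-25 + 3·21 = 27
  a_9 = 1·27 + -1·-61 + 3·-25 = 13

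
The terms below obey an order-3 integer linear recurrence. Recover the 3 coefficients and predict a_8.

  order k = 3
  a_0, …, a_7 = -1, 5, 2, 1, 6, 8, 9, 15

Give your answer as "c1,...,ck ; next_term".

1,0,1 ; 23

  a_3 = 1·2 + 0·5 + 1·-1 = 1
  a_4 = 1·1 + 0·2 + 1·5 = 6
  a_5 = 1·6 + 0·1 + 1·2 = 8
  a_6 = 1·8 + 0·6 + 1·1 = 9
  a_7 = 1·9 + 0·8 + 1·6 = 15
  a_8 = 1·15 + 0·9 + 1·8 = 23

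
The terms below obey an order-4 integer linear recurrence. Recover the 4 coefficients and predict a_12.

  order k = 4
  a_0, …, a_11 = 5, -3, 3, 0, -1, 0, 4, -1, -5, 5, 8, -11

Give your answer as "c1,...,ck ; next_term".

  a_4 = 0·0 + -1·3 + 1·-3 + 1·5 = -1
  a_5 = 0·-1 + -1·0 + 1·3 + 1·-3 = 0
  a_6 = 0·0 + -1·-1 + 1·0 + 1·3 = 4
  a_7 = 0·4 + -1·0 + 1·-1 + 1·0 = -1
  a_8 = 0·-1 + -1·4 + 1·0 + 1·-1 = -5
  a_9 = 0·-5 + -1·-1 + 1·4 + 1·0 = 5
  a_10 = 0·5 + -1·-5 + 1·-1 + 1·4 = 8
  a_11 = 0·8 + -1·5 + 1·-5 + 1·-1 = -11
  a_12 = 0·-11 + -1·8 + 1·5 + 1·-5 = -8

0,-1,1,1 ; -8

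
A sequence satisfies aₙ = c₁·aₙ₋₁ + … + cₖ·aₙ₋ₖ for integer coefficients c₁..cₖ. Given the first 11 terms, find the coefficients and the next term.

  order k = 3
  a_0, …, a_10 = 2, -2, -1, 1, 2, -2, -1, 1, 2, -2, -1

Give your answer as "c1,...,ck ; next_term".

-1,-1,-1 ; 1

  a_3 = -1·-1 + -1·-2 + -1·2 = 1
  a_4 = -1·1 + -1·-1 + -1·-2 = 2
  a_5 = -1·2 + -1·1 + -1·-1 = -2
  a_6 = -1·-2 + -1·2 + -1·1 = -1
  a_7 = -1·-1 + -1·-2 + -1·2 = 1
  a_8 = -1·1 + -1·-1 + -1·-2 = 2
  a_9 = -1·2 + -1·1 + -1·-1 = -2
  a_10 = -1·-2 + -1·2 + -1·1 = -1
  a_11 = -1·-1 + -1·-2 + -1·2 = 1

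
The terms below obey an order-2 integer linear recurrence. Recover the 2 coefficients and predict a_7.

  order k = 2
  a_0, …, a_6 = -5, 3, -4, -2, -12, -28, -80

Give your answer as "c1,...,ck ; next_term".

2,2 ; -216

  a_2 = 2·3 + 2·-5 = -4
  a_3 = 2·-4 + 2·3 = -2
  a_4 = 2·-2 + 2·-4 = -12
  a_5 = 2·-12 + 2·-2 = -28
  a_6 = 2·-28 + 2·-12 = -80
  a_7 = 2·-80 + 2·-28 = -216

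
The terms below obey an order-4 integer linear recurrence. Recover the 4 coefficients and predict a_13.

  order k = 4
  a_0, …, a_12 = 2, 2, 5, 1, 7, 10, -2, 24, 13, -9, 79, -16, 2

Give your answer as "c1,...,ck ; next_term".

-1,0,3,1 ; 226

  a_4 = -1·1 + 0·5 + 3·2 + 1·2 = 7
  a_5 = -1·7 + 0·1 + 3·5 + 1·2 = 10
  a_6 = -1·10 + 0·7 + 3·1 + 1·5 = -2
  a_7 = -1·-2 + 0·10 + 3·7 + 1·1 = 24
  a_8 = -1·24 + 0·-2 + 3·10 + 1·7 = 13
  a_9 = -1·13 + 0·24 + 3·-2 + 1·10 = -9
  a_10 = -1·-9 + 0·13 + 3·24 + 1·-2 = 79
  a_11 = -1·79 + 0·-9 + 3·13 + 1·24 = -16
  a_12 = -1·-16 + 0·79 + 3·-9 + 1·13 = 2
  a_13 = -1·2 + 0·-16 + 3·79 + 1·-9 = 226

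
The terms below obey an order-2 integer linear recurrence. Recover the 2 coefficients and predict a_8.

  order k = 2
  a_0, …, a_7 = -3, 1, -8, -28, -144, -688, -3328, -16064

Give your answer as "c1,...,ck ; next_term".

  a_2 = 4·1 + 4·-3 = -8
  a_3 = 4·-8 + 4·1 = -28
  a_4 = 4·-28 + 4·-8 = -144
  a_5 = 4·-144 + 4·-28 = -688
  a_6 = 4·-688 + 4·-144 = -3328
  a_7 = 4·-3328 + 4·-688 = -16064
  a_8 = 4·-16064 + 4·-3328 = -77568

4,4 ; -77568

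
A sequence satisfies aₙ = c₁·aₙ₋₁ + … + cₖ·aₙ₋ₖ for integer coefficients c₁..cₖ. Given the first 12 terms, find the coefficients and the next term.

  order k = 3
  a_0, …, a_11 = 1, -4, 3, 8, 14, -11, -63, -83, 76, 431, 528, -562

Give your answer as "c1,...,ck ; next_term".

1,-2,-3 ; -2911

  a_3 = 1·3 + -2·-4 + -3·1 = 8
  a_4 = 1·8 + -2·3 + -3·-4 = 14
  a_5 = 1·14 + -2·8 + -3·3 = -11
  a_6 = 1·-11 + -2·14 + -3·8 = -63
  a_7 = 1·-63 + -2·-11 + -3·14 = -83
  a_8 = 1·-83 + -2·-63 + -3·-11 = 76
  a_9 = 1·76 + -2·-83 + -3·-63 = 431
  a_10 = 1·431 + -2·76 + -3·-83 = 528
  a_11 = 1·528 + -2·431 + -3·76 = -562
  a_12 = 1·-562 + -2·528 + -3·431 = -2911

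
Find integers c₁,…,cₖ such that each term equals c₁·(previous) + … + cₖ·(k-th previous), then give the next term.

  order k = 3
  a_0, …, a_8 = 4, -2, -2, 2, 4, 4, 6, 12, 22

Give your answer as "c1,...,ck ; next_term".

  a_3 = 2·-2 + -1·-2 + 1·4 = 2
  a_4 = 2·2 + -1·-2 + 1·-2 = 4
  a_5 = 2·4 + -1·2 + 1·-2 = 4
  a_6 = 2·4 + -1·4 + 1·2 = 6
  a_7 = 2·6 + -1·4 + 1·4 = 12
  a_8 = 2·12 + -1·6 + 1·4 = 22
  a_9 = 2·22 + -1·12 + 1·6 = 38

2,-1,1 ; 38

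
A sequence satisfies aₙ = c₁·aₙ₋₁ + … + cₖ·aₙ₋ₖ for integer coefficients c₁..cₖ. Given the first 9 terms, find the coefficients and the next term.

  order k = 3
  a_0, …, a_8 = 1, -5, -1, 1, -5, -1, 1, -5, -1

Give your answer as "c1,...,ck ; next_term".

  a_3 = 0·-1 + 0·-5 + 1·1 = 1
  a_4 = 0·1 + 0·-1 + 1·-5 = -5
  a_5 = 0·-5 + 0·1 + 1·-1 = -1
  a_6 = 0·-1 + 0·-5 + 1·1 = 1
  a_7 = 0·1 + 0·-1 + 1·-5 = -5
  a_8 = 0·-5 + 0·1 + 1·-1 = -1
  a_9 = 0·-1 + 0·-5 + 1·1 = 1

0,0,1 ; 1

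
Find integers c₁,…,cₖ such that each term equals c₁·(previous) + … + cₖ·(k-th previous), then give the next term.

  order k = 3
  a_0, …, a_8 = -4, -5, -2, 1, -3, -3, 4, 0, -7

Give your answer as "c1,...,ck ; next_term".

0,-1,1 ; 4

  a_3 = 0·-2 + -1·-5 + 1·-4 = 1
  a_4 = 0·1 + -1·-2 + 1·-5 = -3
  a_5 = 0·-3 + -1·1 + 1·-2 = -3
  a_6 = 0·-3 + -1·-3 + 1·1 = 4
  a_7 = 0·4 + -1·-3 + 1·-3 = 0
  a_8 = 0·0 + -1·4 + 1·-3 = -7
  a_9 = 0·-7 + -1·0 + 1·4 = 4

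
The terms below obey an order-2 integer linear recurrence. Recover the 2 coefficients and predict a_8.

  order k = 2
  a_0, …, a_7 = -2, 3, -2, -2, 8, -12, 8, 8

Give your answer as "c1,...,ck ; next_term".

  a_2 = -2·3 + -2·-2 = -2
  a_3 = -2·-2 + -2·3 = -2
  a_4 = -2·-2 + -2·-2 = 8
  a_5 = -2·8 + -2·-2 = -12
  a_6 = -2·-12 + -2·8 = 8
  a_7 = -2·8 + -2·-12 = 8
  a_8 = -2·8 + -2·8 = -32

-2,-2 ; -32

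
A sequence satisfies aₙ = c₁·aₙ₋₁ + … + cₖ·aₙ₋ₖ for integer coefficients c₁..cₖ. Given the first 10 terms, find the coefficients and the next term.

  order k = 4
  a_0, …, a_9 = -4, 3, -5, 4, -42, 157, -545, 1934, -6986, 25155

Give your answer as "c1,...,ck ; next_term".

-3,1,-3,4 ; -90433

  a_4 = -3·4 + 1·-5 + -3·3 + 4·-4 = -42
  a_5 = -3·-42 + 1·4 + -3·-5 + 4·3 = 157
  a_6 = -3·157 + 1·-42 + -3·4 + 4·-5 = -545
  a_7 = -3·-545 + 1·157 + -3·-42 + 4·4 = 1934
  a_8 = -3·1934 + 1·-545 + -3·157 + 4·-42 = -6986
  a_9 = -3·-6986 + 1·1934 + -3·-545 + 4·157 = 25155
  a_10 = -3·25155 + 1·-6986 + -3·1934 + 4·-545 = -90433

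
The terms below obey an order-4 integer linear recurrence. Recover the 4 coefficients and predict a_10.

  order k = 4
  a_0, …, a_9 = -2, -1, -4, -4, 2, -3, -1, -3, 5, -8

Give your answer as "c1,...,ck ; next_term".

-1,0,0,1 ; 7

  a_4 = -1·-4 + 0·-4 + 0·-1 + 1·-2 = 2
  a_5 = -1·2 + 0·-4 + 0·-4 + 1·-1 = -3
  a_6 = -1·-3 + 0·2 + 0·-4 + 1·-4 = -1
  a_7 = -1·-1 + 0·-3 + 0·2 + 1·-4 = -3
  a_8 = -1·-3 + 0·-1 + 0·-3 + 1·2 = 5
  a_9 = -1·5 + 0·-3 + 0·-1 + 1·-3 = -8
  a_10 = -1·-8 + 0·5 + 0·-3 + 1·-1 = 7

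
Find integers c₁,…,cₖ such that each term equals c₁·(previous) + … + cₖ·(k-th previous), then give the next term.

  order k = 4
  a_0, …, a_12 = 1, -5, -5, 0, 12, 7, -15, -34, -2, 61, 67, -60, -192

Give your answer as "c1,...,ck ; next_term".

1,-1,-1,2 ; -77

  a_4 = 1·0 + -1·-5 + -1·-5 + 2·1 = 12
  a_5 = 1·12 + -1·0 + -1·-5 + 2·-5 = 7
  a_6 = 1·7 + -1·12 + -1·0 + 2·-5 = -15
  a_7 = 1·-15 + -1·7 + -1·12 + 2·0 = -34
  a_8 = 1·-34 + -1·-15 + -1·7 + 2·12 = -2
  a_9 = 1·-2 + -1·-34 + -1·-15 + 2·7 = 61
  a_10 = 1·61 + -1·-2 + -1·-34 + 2·-15 = 67
  a_11 = 1·67 + -1·61 + -1·-2 + 2·-34 = -60
  a_12 = 1·-60 + -1·67 + -1·61 + 2·-2 = -192
  a_13 = 1·-192 + -1·-60 + -1·67 + 2·61 = -77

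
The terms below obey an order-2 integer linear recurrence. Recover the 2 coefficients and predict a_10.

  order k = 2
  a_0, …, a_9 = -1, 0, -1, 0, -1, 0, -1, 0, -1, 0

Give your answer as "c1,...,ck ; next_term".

0,1 ; -1

  a_2 = 0·0 + 1·-1 = -1
  a_3 = 0·-1 + 1·0 = 0
  a_4 = 0·0 + 1·-1 = -1
  a_5 = 0·-1 + 1·0 = 0
  a_6 = 0·0 + 1·-1 = -1
  a_7 = 0·-1 + 1·0 = 0
  a_8 = 0·0 + 1·-1 = -1
  a_9 = 0·-1 + 1·0 = 0
  a_10 = 0·0 + 1·-1 = -1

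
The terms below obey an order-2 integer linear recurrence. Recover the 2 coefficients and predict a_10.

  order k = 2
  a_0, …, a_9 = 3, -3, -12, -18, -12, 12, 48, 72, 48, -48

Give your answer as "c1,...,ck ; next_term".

  a_2 = 2·-3 + -2·3 = -12
  a_3 = 2·-12 + -2·-3 = -18
  a_4 = 2·-18 + -2·-12 = -12
  a_5 = 2·-12 + -2·-18 = 12
  a_6 = 2·12 + -2·-12 = 48
  a_7 = 2·48 + -2·12 = 72
  a_8 = 2·72 + -2·48 = 48
  a_9 = 2·48 + -2·72 = -48
  a_10 = 2·-48 + -2·48 = -192

2,-2 ; -192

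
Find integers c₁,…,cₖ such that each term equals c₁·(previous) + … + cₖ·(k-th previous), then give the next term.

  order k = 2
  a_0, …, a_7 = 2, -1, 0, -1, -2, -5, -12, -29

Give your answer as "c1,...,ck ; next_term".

  a_2 = 2·-1 + 1·2 = 0
  a_3 = 2·0 + 1·-1 = -1
  a_4 = 2·-1 + 1·0 = -2
  a_5 = 2·-2 + 1·-1 = -5
  a_6 = 2·-5 + 1·-2 = -12
  a_7 = 2·-12 + 1·-5 = -29
  a_8 = 2·-29 + 1·-12 = -70

2,1 ; -70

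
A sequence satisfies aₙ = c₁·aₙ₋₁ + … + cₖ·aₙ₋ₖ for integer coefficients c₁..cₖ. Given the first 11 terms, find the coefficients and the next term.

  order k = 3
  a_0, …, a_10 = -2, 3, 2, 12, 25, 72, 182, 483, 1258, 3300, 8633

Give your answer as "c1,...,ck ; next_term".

  a_3 = 2·2 + 2·3 + -1·-2 = 12
  a_4 = 2·12 + 2·2 + -1·3 = 25
  a_5 = 2·25 + 2·12 + -1·2 = 72
  a_6 = 2·72 + 2·25 + -1·12 = 182
  a_7 = 2·182 + 2·72 + -1·25 = 483
  a_8 = 2·483 + 2·182 + -1·72 = 1258
  a_9 = 2·1258 + 2·483 + -1·182 = 3300
  a_10 = 2·3300 + 2·1258 + -1·483 = 8633
  a_11 = 2·8633 + 2·3300 + -1·1258 = 22608

2,2,-1 ; 22608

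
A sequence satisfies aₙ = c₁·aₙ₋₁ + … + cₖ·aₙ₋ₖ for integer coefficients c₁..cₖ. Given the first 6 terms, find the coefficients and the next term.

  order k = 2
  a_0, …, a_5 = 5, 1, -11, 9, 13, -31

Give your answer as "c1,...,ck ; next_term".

-1,-2 ; 5

  a_2 = -1·1 + -2·5 = -11
  a_3 = -1·-11 + -2·1 = 9
  a_4 = -1·9 + -2·-11 = 13
  a_5 = -1·13 + -2·9 = -31
  a_6 = -1·-31 + -2·13 = 5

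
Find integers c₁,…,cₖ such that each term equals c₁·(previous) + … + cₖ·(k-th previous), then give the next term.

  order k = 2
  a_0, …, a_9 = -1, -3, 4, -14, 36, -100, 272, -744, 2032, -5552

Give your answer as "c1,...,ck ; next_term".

  a_2 = -2·-3 + 2·-1 = 4
  a_3 = -2·4 + 2·-3 = -14
  a_4 = -2·-14 + 2·4 = 36
  a_5 = -2·36 + 2·-14 = -100
  a_6 = -2·-100 + 2·36 = 272
  a_7 = -2·272 + 2·-100 = -744
  a_8 = -2·-744 + 2·272 = 2032
  a_9 = -2·2032 + 2·-744 = -5552
  a_10 = -2·-5552 + 2·2032 = 15168

-2,2 ; 15168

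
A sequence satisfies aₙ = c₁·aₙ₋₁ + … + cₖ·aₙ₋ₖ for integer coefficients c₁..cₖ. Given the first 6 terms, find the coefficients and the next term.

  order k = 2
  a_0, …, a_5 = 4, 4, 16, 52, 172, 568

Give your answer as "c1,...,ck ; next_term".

  a_2 = 3·4 + 1·4 = 16
  a_3 = 3·16 + 1·4 = 52
  a_4 = 3·52 + 1·16 = 172
  a_5 = 3·172 + 1·52 = 568
  a_6 = 3·568 + 1·172 = 1876

3,1 ; 1876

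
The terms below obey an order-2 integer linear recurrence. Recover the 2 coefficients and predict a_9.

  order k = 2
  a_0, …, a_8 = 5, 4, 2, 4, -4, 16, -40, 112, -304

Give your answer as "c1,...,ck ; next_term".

-2,2 ; 832

  a_2 = -2·4 + 2·5 = 2
  a_3 = -2·2 + 2·4 = 4
  a_4 = -2·4 + 2·2 = -4
  a_5 = -2·-4 + 2·4 = 16
  a_6 = -2·16 + 2·-4 = -40
  a_7 = -2·-40 + 2·16 = 112
  a_8 = -2·112 + 2·-40 = -304
  a_9 = -2·-304 + 2·112 = 832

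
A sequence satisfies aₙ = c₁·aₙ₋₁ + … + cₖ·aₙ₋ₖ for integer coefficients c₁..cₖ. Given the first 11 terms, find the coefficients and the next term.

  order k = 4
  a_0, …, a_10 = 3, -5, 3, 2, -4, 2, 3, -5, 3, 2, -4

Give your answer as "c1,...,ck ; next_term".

-1,0,1,1 ; 2

  a_4 = -1·2 + 0·3 + 1·-5 + 1·3 = -4
  a_5 = -1·-4 + 0·2 + 1·3 + 1·-5 = 2
  a_6 = -1·2 + 0·-4 + 1·2 + 1·3 = 3
  a_7 = -1·3 + 0·2 + 1·-4 + 1·2 = -5
  a_8 = -1·-5 + 0·3 + 1·2 + 1·-4 = 3
  a_9 = -1·3 + 0·-5 + 1·3 + 1·2 = 2
  a_10 = -1·2 + 0·3 + 1·-5 + 1·3 = -4
  a_11 = -1·-4 + 0·2 + 1·3 + 1·-5 = 2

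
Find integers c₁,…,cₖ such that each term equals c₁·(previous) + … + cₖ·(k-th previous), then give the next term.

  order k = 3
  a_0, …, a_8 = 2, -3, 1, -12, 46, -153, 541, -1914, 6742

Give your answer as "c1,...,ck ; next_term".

-3,1,-3 ; -23763

  a_3 = -3·1 + 1·-3 + -3·2 = -12
  a_4 = -3·-12 + 1·1 + -3·-3 = 46
  a_5 = -3·46 + 1·-12 + -3·1 = -153
  a_6 = -3·-153 + 1·46 + -3·-12 = 541
  a_7 = -3·541 + 1·-153 + -3·46 = -1914
  a_8 = -3·-1914 + 1·541 + -3·-153 = 6742
  a_9 = -3·6742 + 1·-1914 + -3·541 = -23763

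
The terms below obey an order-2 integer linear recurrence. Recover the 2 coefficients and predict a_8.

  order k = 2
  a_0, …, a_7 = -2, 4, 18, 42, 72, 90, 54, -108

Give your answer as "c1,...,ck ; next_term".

3,-3 ; -486

  a_2 = 3·4 + -3·-2 = 18
  a_3 = 3·18 + -3·4 = 42
  a_4 = 3·42 + -3·18 = 72
  a_5 = 3·72 + -3·42 = 90
  a_6 = 3·90 + -3·72 = 54
  a_7 = 3·54 + -3·90 = -108
  a_8 = 3·-108 + -3·54 = -486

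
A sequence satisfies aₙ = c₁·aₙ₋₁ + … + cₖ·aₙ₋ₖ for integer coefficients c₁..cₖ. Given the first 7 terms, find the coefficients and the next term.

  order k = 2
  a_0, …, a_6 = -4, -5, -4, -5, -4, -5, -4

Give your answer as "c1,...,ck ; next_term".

  a_2 = 0·-5 + 1·-4 = -4
  a_3 = 0·-4 + 1·-5 = -5
  a_4 = 0·-5 + 1·-4 = -4
  a_5 = 0·-4 + 1·-5 = -5
  a_6 = 0·-5 + 1·-4 = -4
  a_7 = 0·-4 + 1·-5 = -5

0,1 ; -5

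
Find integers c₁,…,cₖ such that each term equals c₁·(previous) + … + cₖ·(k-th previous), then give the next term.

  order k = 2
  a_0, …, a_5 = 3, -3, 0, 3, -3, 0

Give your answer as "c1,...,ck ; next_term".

-1,-1 ; 3

  a_2 = -1·-3 + -1·3 = 0
  a_3 = -1·0 + -1·-3 = 3
  a_4 = -1·3 + -1·0 = -3
  a_5 = -1·-3 + -1·3 = 0
  a_6 = -1·0 + -1·-3 = 3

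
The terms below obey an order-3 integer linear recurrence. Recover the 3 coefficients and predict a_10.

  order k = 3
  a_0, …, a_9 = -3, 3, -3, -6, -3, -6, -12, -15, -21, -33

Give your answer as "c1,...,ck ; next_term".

  a_3 = 1·-3 + 0·3 + 1·-3 = -6
  a_4 = 1·-6 + 0·-3 + 1·3 = -3
  a_5 = 1·-3 + 0·-6 + 1·-3 = -6
  a_6 = 1·-6 + 0·-3 + 1·-6 = -12
  a_7 = 1·-12 + 0·-6 + 1·-3 = -15
  a_8 = 1·-15 + 0·-12 + 1·-6 = -21
  a_9 = 1·-21 + 0·-15 + 1·-12 = -33
  a_10 = 1·-33 + 0·-21 + 1·-15 = -48

1,0,1 ; -48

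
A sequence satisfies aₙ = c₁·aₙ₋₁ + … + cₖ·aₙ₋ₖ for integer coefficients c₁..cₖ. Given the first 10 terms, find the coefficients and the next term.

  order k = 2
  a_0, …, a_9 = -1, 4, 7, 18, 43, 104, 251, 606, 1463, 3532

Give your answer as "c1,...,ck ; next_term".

2,1 ; 8527

  a_2 = 2·4 + 1·-1 = 7
  a_3 = 2·7 + 1·4 = 18
  a_4 = 2·18 + 1·7 = 43
  a_5 = 2·43 + 1·18 = 104
  a_6 = 2·104 + 1·43 = 251
  a_7 = 2·251 + 1·104 = 606
  a_8 = 2·606 + 1·251 = 1463
  a_9 = 2·1463 + 1·606 = 3532
  a_10 = 2·3532 + 1·1463 = 8527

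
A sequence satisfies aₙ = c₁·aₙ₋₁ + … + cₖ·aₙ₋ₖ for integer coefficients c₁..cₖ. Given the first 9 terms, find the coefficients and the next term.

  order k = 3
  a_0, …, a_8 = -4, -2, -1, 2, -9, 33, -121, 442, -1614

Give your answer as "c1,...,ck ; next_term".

-4,-1,1 ; 5893

  a_3 = -4·-1 + -1·-2 + 1·-4 = 2
  a_4 = -4·2 + -1·-1 + 1·-2 = -9
  a_5 = -4·-9 + -1·2 + 1·-1 = 33
  a_6 = -4·33 + -1·-9 + 1·2 = -121
  a_7 = -4·-121 + -1·33 + 1·-9 = 442
  a_8 = -4·442 + -1·-121 + 1·33 = -1614
  a_9 = -4·-1614 + -1·442 + 1·-121 = 5893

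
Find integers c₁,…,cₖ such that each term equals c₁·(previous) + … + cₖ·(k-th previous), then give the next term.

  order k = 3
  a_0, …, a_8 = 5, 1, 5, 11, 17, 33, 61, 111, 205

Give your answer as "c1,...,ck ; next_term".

  a_3 = 1·5 + 1·1 + 1·5 = 11
  a_4 = 1·11 + 1·5 + 1·1 = 17
  a_5 = 1·17 + 1·11 + 1·5 = 33
  a_6 = 1·33 + 1·17 + 1·11 = 61
  a_7 = 1·61 + 1·33 + 1·17 = 111
  a_8 = 1·111 + 1·61 + 1·33 = 205
  a_9 = 1·205 + 1·111 + 1·61 = 377

1,1,1 ; 377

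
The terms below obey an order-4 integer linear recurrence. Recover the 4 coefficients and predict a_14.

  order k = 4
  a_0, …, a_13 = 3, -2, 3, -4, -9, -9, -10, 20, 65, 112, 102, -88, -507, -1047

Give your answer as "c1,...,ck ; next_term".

1,0,-2,-3 ; -1177

  a_4 = 1·-4 + 0·3 + -2·-2 + -3·3 = -9
  a_5 = 1·-9 + 0·-4 + -2·3 + -3·-2 = -9
  a_6 = 1·-9 + 0·-9 + -2·-4 + -3·3 = -10
  a_7 = 1·-10 + 0·-9 + -2·-9 + -3·-4 = 20
  a_8 = 1·20 + 0·-10 + -2·-9 + -3·-9 = 65
  a_9 = 1·65 + 0·20 + -2·-10 + -3·-9 = 112
  a_10 = 1·112 + 0·65 + -2·20 + -3·-10 = 102
  a_11 = 1·102 + 0·112 + -2·65 + -3·20 = -88
  a_12 = 1·-88 + 0·102 + -2·112 + -3·65 = -507
  a_13 = 1·-507 + 0·-88 + -2·102 + -3·112 = -1047
  a_14 = 1·-1047 + 0·-507 + -2·-88 + -3·102 = -1177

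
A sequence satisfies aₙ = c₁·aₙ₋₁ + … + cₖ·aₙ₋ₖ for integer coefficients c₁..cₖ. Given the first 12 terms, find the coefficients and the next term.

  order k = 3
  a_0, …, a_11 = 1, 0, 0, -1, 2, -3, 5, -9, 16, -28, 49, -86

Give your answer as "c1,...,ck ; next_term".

-2,-1,-1 ; 151

  a_3 = -2·0 + -1·0 + -1·1 = -1
  a_4 = -2·-1 + -1·0 + -1·0 = 2
  a_5 = -2·2 + -1·-1 + -1·0 = -3
  a_6 = -2·-3 + -1·2 + -1·-1 = 5
  a_7 = -2·5 + -1·-3 + -1·2 = -9
  a_8 = -2·-9 + -1·5 + -1·-3 = 16
  a_9 = -2·16 + -1·-9 + -1·5 = -28
  a_10 = -2·-28 + -1·16 + -1·-9 = 49
  a_11 = -2·49 + -1·-28 + -1·16 = -86
  a_12 = -2·-86 + -1·49 + -1·-28 = 151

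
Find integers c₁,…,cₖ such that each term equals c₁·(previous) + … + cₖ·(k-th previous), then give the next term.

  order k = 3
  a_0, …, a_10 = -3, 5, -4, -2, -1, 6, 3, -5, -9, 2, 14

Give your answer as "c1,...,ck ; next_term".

0,-1,-1 ; 7

  a_3 = 0·-4 + -1·5 + -1·-3 = -2
  a_4 = 0·-2 + -1·-4 + -1·5 = -1
  a_5 = 0·-1 + -1·-2 + -1·-4 = 6
  a_6 = 0·6 + -1·-1 + -1·-2 = 3
  a_7 = 0·3 + -1·6 + -1·-1 = -5
  a_8 = 0·-5 + -1·3 + -1·6 = -9
  a_9 = 0·-9 + -1·-5 + -1·3 = 2
  a_10 = 0·2 + -1·-9 + -1·-5 = 14
  a_11 = 0·14 + -1·2 + -1·-9 = 7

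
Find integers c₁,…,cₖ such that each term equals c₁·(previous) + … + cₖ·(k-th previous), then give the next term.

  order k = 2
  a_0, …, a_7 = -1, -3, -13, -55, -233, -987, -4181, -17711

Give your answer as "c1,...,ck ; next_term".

  a_2 = 4·-3 + 1·-1 = -13
  a_3 = 4·-13 + 1·-3 = -55
  a_4 = 4·-55 + 1·-13 = -233
  a_5 = 4·-233 + 1·-55 = -987
  a_6 = 4·-987 + 1·-233 = -4181
  a_7 = 4·-4181 + 1·-987 = -17711
  a_8 = 4·-17711 + 1·-4181 = -75025

4,1 ; -75025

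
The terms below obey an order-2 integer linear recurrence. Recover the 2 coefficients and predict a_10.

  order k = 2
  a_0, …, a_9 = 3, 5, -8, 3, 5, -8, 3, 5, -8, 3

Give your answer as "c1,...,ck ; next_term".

  a_2 = -1·5 + -1·3 = -8
  a_3 = -1·-8 + -1·5 = 3
  a_4 = -1·3 + -1·-8 = 5
  a_5 = -1·5 + -1·3 = -8
  a_6 = -1·-8 + -1·5 = 3
  a_7 = -1·3 + -1·-8 = 5
  a_8 = -1·5 + -1·3 = -8
  a_9 = -1·-8 + -1·5 = 3
  a_10 = -1·3 + -1·-8 = 5

-1,-1 ; 5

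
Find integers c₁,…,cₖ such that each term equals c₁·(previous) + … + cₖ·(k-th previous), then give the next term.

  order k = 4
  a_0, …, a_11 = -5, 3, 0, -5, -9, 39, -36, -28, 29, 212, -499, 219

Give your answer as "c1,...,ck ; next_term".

-2,-3,-3,2 ; 481

  a_4 = -2·-5 + -3·0 + -3·3 + 2·-5 = -9
  a_5 = -2·-9 + -3·-5 + -3·0 + 2·3 = 39
  a_6 = -2·39 + -3·-9 + -3·-5 + 2·0 = -36
  a_7 = -2·-36 + -3·39 + -3·-9 + 2·-5 = -28
  a_8 = -2·-28 + -3·-36 + -3·39 + 2·-9 = 29
  a_9 = -2·29 + -3·-28 + -3·-36 + 2·39 = 212
  a_10 = -2·212 + -3·29 + -3·-28 + 2·-36 = -499
  a_11 = -2·-499 + -3·212 + -3·29 + 2·-28 = 219
  a_12 = -2·219 + -3·-499 + -3·212 + 2·29 = 481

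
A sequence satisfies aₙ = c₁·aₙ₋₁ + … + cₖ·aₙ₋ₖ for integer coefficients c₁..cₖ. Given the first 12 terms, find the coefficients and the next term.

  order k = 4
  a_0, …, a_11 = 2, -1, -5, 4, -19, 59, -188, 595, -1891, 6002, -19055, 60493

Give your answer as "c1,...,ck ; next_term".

-2,3,-2,1 ; -192046

  a_4 = -2·4 + 3·-5 + -2·-1 + 1·2 = -19
  a_5 = -2·-19 + 3·4 + -2·-5 + 1·-1 = 59
  a_6 = -2·59 + 3·-19 + -2·4 + 1·-5 = -188
  a_7 = -2·-188 + 3·59 + -2·-19 + 1·4 = 595
  a_8 = -2·595 + 3·-188 + -2·59 + 1·-19 = -1891
  a_9 = -2·-1891 + 3·595 + -2·-188 + 1·59 = 6002
  a_10 = -2·6002 + 3·-1891 + -2·595 + 1·-188 = -19055
  a_11 = -2·-19055 + 3·6002 + -2·-1891 + 1·595 = 60493
  a_12 = -2·60493 + 3·-19055 + -2·6002 + 1·-1891 = -192046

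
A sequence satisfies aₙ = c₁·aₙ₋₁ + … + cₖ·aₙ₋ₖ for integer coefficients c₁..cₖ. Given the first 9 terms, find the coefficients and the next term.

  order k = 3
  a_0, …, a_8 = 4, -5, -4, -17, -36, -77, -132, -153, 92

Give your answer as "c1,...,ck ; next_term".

  a_3 = 4·-4 + -3·-5 + -4·4 = -17
  a_4 = 4·-17 + -3·-4 + -4·-5 = -36
  a_5 = 4·-36 + -3·-17 + -4·-4 = -77
  a_6 = 4·-77 + -3·-36 + -4·-17 = -132
  a_7 = 4·-132 + -3·-77 + -4·-36 = -153
  a_8 = 4·-153 + -3·-132 + -4·-77 = 92
  a_9 = 4·92 + -3·-153 + -4·-132 = 1355

4,-3,-4 ; 1355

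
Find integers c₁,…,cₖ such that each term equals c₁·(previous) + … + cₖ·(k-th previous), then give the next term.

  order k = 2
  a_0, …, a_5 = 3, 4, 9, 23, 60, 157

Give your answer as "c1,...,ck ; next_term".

3,-1 ; 411

  a_2 = 3·4 + -1·3 = 9
  a_3 = 3·9 + -1·4 = 23
  a_4 = 3·23 + -1·9 = 60
  a_5 = 3·60 + -1·23 = 157
  a_6 = 3·157 + -1·60 = 411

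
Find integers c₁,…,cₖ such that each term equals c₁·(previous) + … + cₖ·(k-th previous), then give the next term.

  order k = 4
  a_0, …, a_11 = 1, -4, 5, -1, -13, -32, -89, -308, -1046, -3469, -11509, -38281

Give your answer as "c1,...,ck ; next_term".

3,0,3,2 ; -127342

  a_4 = 3·-1 + 0·5 + 3·-4 + 2·1 = -13
  a_5 = 3·-13 + 0·-1 + 3·5 + 2·-4 = -32
  a_6 = 3·-32 + 0·-13 + 3·-1 + 2·5 = -89
  a_7 = 3·-89 + 0·-32 + 3·-13 + 2·-1 = -308
  a_8 = 3·-308 + 0·-89 + 3·-32 + 2·-13 = -1046
  a_9 = 3·-1046 + 0·-308 + 3·-89 + 2·-32 = -3469
  a_10 = 3·-3469 + 0·-1046 + 3·-308 + 2·-89 = -11509
  a_11 = 3·-11509 + 0·-3469 + 3·-1046 + 2·-308 = -38281
  a_12 = 3·-38281 + 0·-11509 + 3·-3469 + 2·-1046 = -127342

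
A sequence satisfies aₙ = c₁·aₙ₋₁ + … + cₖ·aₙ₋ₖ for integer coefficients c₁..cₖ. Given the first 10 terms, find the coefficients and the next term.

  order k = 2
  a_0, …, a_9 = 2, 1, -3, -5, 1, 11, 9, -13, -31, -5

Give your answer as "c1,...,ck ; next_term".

1,-2 ; 57

  a_2 = 1·1 + -2·2 = -3
  a_3 = 1·-3 + -2·1 = -5
  a_4 = 1·-5 + -2·-3 = 1
  a_5 = 1·1 + -2·-5 = 11
  a_6 = 1·11 + -2·1 = 9
  a_7 = 1·9 + -2·11 = -13
  a_8 = 1·-13 + -2·9 = -31
  a_9 = 1·-31 + -2·-13 = -5
  a_10 = 1·-5 + -2·-31 = 57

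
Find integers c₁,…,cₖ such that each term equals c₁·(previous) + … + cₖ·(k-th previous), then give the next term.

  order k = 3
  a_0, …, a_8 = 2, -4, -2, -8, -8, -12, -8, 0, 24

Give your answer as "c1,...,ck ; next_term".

2,0,-2 ; 64

  a_3 = 2·-2 + 0·-4 + -2·2 = -8
  a_4 = 2·-8 + 0·-2 + -2·-4 = -8
  a_5 = 2·-8 + 0·-8 + -2·-2 = -12
  a_6 = 2·-12 + 0·-8 + -2·-8 = -8
  a_7 = 2·-8 + 0·-12 + -2·-8 = 0
  a_8 = 2·0 + 0·-8 + -2·-12 = 24
  a_9 = 2·24 + 0·0 + -2·-8 = 64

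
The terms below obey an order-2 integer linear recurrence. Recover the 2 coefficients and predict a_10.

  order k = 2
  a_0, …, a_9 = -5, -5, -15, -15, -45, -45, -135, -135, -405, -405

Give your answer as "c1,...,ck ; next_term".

  a_2 = 0·-5 + 3·-5 = -15
  a_3 = 0·-15 + 3·-5 = -15
  a_4 = 0·-15 + 3·-15 = -45
  a_5 = 0·-45 + 3·-15 = -45
  a_6 = 0·-45 + 3·-45 = -135
  a_7 = 0·-135 + 3·-45 = -135
  a_8 = 0·-135 + 3·-135 = -405
  a_9 = 0·-405 + 3·-135 = -405
  a_10 = 0·-405 + 3·-405 = -1215

0,3 ; -1215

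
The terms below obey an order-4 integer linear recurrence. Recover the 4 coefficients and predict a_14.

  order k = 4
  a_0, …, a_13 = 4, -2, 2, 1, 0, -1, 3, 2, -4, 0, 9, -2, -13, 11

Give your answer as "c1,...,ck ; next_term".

0,-1,1,1 ; 20

  a_4 = 0·1 + -1·2 + 1·-2 + 1·4 = 0
  a_5 = 0·0 + -1·1 + 1·2 + 1·-2 = -1
  a_6 = 0·-1 + -1·0 + 1·1 + 1·2 = 3
  a_7 = 0·3 + -1·-1 + 1·0 + 1·1 = 2
  a_8 = 0·2 + -1·3 + 1·-1 + 1·0 = -4
  a_9 = 0·-4 + -1·2 + 1·3 + 1·-1 = 0
  a_10 = 0·0 + -1·-4 + 1·2 + 1·3 = 9
  a_11 = 0·9 + -1·0 + 1·-4 + 1·2 = -2
  a_12 = 0·-2 + -1·9 + 1·0 + 1·-4 = -13
  a_13 = 0·-13 + -1·-2 + 1·9 + 1·0 = 11
  a_14 = 0·11 + -1·-13 + 1·-2 + 1·9 = 20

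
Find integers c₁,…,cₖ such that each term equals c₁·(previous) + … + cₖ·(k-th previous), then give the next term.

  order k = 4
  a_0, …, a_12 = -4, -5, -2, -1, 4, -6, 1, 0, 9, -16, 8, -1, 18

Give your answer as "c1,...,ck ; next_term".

-1,-1,-1,1 ; -41

  a_4 = -1·-1 + -1·-2 + -1·-5 + 1·-4 = 4
  a_5 = -1·4 + -1·-1 + -1·-2 + 1·-5 = -6
  a_6 = -1·-6 + -1·4 + -1·-1 + 1·-2 = 1
  a_7 = -1·1 + -1·-6 + -1·4 + 1·-1 = 0
  a_8 = -1·0 + -1·1 + -1·-6 + 1·4 = 9
  a_9 = -1·9 + -1·0 + -1·1 + 1·-6 = -16
  a_10 = -1·-16 + -1·9 + -1·0 + 1·1 = 8
  a_11 = -1·8 + -1·-16 + -1·9 + 1·0 = -1
  a_12 = -1·-1 + -1·8 + -1·-16 + 1·9 = 18
  a_13 = -1·18 + -1·-1 + -1·8 + 1·-16 = -41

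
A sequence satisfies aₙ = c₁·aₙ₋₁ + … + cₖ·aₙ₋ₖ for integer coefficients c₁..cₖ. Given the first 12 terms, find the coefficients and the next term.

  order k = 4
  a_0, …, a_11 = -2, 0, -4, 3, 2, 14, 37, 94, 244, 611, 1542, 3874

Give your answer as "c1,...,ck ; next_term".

2,2,-1,-2 ; 9733

  a_4 = 2·3 + 2·-4 + -1·0 + -2·-2 = 2
  a_5 = 2·2 + 2·3 + -1·-4 + -2·0 = 14
  a_6 = 2·14 + 2·2 + -1·3 + -2·-4 = 37
  a_7 = 2·37 + 2·14 + -1·2 + -2·3 = 94
  a_8 = 2·94 + 2·37 + -1·14 + -2·2 = 244
  a_9 = 2·244 + 2·94 + -1·37 + -2·14 = 611
  a_10 = 2·611 + 2·244 + -1·94 + -2·37 = 1542
  a_11 = 2·1542 + 2·611 + -1·244 + -2·94 = 3874
  a_12 = 2·3874 + 2·1542 + -1·611 + -2·244 = 9733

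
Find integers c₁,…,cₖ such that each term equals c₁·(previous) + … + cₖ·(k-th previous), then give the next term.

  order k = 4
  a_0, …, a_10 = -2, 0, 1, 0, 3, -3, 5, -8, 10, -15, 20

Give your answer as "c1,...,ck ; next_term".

  a_4 = -1·0 + 1·1 + 0·0 + -1·-2 = 3
  a_5 = -1·3 + 1·0 + 0·1 + -1·0 = -3
  a_6 = -1·-3 + 1·3 + 0·0 + -1·1 = 5
  a_7 = -1·5 + 1·-3 + 0·3 + -1·0 = -8
  a_8 = -1·-8 + 1·5 + 0·-3 + -1·3 = 10
  a_9 = -1·10 + 1·-8 + 0·5 + -1·-3 = -15
  a_10 = -1·-15 + 1·10 + 0·-8 + -1·5 = 20
  a_11 = -1·20 + 1·-15 + 0·10 + -1·-8 = -27

-1,1,0,-1 ; -27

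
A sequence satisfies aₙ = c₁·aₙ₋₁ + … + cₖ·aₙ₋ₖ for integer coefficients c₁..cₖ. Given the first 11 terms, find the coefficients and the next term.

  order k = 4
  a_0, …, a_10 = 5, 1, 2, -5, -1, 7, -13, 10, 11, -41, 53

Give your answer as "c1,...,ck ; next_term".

-1,-1,1,-1 ; -11

  a_4 = -1·-5 + -1·2 + 1·1 + -1·5 = -1
  a_5 = -1·-1 + -1·-5 + 1·2 + -1·1 = 7
  a_6 = -1·7 + -1·-1 + 1·-5 + -1·2 = -13
  a_7 = -1·-13 + -1·7 + 1·-1 + -1·-5 = 10
  a_8 = -1·10 + -1·-13 + 1·7 + -1·-1 = 11
  a_9 = -1·11 + -1·10 + 1·-13 + -1·7 = -41
  a_10 = -1·-41 + -1·11 + 1·10 + -1·-13 = 53
  a_11 = -1·53 + -1·-41 + 1·11 + -1·10 = -11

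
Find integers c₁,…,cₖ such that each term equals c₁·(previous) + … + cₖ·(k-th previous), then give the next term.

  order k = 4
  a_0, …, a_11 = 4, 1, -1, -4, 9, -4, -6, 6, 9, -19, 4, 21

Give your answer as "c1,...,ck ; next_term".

  a_4 = -1·-4 + -1·-1 + 0·1 + 1·4 = 9
  a_5 = -1·9 + -1·-4 + 0·-1 + 1·1 = -4
  a_6 = -1·-4 + -1·9 + 0·-4 + 1·-1 = -6
  a_7 = -1·-6 + -1·-4 + 0·9 + 1·-4 = 6
  a_8 = -1·6 + -1·-6 + 0·-4 + 1·9 = 9
  a_9 = -1·9 + -1·6 + 0·-6 + 1·-4 = -19
  a_10 = -1·-19 + -1·9 + 0·6 + 1·-6 = 4
  a_11 = -1·4 + -1·-19 + 0·9 + 1·6 = 21
  a_12 = -1·21 + -1·4 + 0·-19 + 1·9 = -16

-1,-1,0,1 ; -16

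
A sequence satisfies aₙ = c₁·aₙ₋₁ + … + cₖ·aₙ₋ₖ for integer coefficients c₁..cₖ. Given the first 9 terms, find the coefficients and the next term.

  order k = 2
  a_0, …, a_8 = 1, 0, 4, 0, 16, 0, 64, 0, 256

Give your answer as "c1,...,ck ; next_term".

0,4 ; 0

  a_2 = 0·0 + 4·1 = 4
  a_3 = 0·4 + 4·0 = 0
  a_4 = 0·0 + 4·4 = 16
  a_5 = 0·16 + 4·0 = 0
  a_6 = 0·0 + 4·16 = 64
  a_7 = 0·64 + 4·0 = 0
  a_8 = 0·0 + 4·64 = 256
  a_9 = 0·256 + 4·0 = 0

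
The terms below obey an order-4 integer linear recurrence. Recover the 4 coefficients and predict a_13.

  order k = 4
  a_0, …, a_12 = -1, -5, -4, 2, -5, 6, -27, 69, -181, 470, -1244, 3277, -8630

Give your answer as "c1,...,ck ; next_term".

  a_4 = -2·2 + 1·-4 + -1·-5 + 2·-1 = -5
  a_5 = -2·-5 + 1·2 + -1·-4 + 2·-5 = 6
  a_6 = -2·6 + 1·-5 + -1·2 + 2·-4 = -27
  a_7 = -2·-27 + 1·6 + -1·-5 + 2·2 = 69
  a_8 = -2·69 + 1·-27 + -1·6 + 2·-5 = -181
  a_9 = -2·-181 + 1·69 + -1·-27 + 2·6 = 470
  a_10 = -2·470 + 1·-181 + -1·69 + 2·-27 = -1244
  a_11 = -2·-1244 + 1·470 + -1·-181 + 2·69 = 3277
  a_12 = -2·3277 + 1·-1244 + -1·470 + 2·-181 = -8630
  a_13 = -2·-8630 + 1·3277 + -1·-1244 + 2·470 = 22721

-2,1,-1,2 ; 22721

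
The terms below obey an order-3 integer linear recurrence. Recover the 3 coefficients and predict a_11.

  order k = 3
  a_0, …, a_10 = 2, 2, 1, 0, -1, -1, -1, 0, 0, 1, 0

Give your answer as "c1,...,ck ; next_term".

0,1,-1 ; 1

  a_3 = 0·1 + 1·2 + -1·2 = 0
  a_4 = 0·0 + 1·1 + -1·2 = -1
  a_5 = 0·-1 + 1·0 + -1·1 = -1
  a_6 = 0·-1 + 1·-1 + -1·0 = -1
  a_7 = 0·-1 + 1·-1 + -1·-1 = 0
  a_8 = 0·0 + 1·-1 + -1·-1 = 0
  a_9 = 0·0 + 1·0 + -1·-1 = 1
  a_10 = 0·1 + 1·0 + -1·0 = 0
  a_11 = 0·0 + 1·1 + -1·0 = 1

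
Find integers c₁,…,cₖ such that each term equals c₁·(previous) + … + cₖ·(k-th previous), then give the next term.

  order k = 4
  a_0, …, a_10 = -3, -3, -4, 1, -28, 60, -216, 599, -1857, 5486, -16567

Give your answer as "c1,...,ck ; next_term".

  a_4 = -3·1 + 1·-4 + 4·-3 + 3·-3 = -28
  a_5 = -3·-28 + 1·1 + 4·-4 + 3·-3 = 60
  a_6 = -3·60 + 1·-28 + 4·1 + 3·-4 = -216
  a_7 = -3·-216 + 1·60 + 4·-28 + 3·1 = 599
  a_8 = -3·599 + 1·-216 + 4·60 + 3·-28 = -1857
  a_9 = -3·-1857 + 1·599 + 4·-216 + 3·60 = 5486
  a_10 = -3·5486 + 1·-1857 + 4·599 + 3·-216 = -16567
  a_11 = -3·-16567 + 1·5486 + 4·-1857 + 3·599 = 49556

-3,1,4,3 ; 49556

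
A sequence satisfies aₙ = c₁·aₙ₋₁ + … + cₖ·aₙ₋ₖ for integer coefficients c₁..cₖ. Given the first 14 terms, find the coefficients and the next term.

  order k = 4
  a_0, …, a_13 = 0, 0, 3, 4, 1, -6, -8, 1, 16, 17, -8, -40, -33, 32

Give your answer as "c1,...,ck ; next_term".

1,-1,-1,1 ; 97

  a_4 = 1·4 + -1·3 + -1·0 + 1·0 = 1
  a_5 = 1·1 + -1·4 + -1·3 + 1·0 = -6
  a_6 = 1·-6 + -1·1 + -1·4 + 1·3 = -8
  a_7 = 1·-8 + -1·-6 + -1·1 + 1·4 = 1
  a_8 = 1·1 + -1·-8 + -1·-6 + 1·1 = 16
  a_9 = 1·16 + -1·1 + -1·-8 + 1·-6 = 17
  a_10 = 1·17 + -1·16 + -1·1 + 1·-8 = -8
  a_11 = 1·-8 + -1·17 + -1·16 + 1·1 = -40
  a_12 = 1·-40 + -1·-8 + -1·17 + 1·16 = -33
  a_13 = 1·-33 + -1·-40 + -1·-8 + 1·17 = 32
  a_14 = 1·32 + -1·-33 + -1·-40 + 1·-8 = 97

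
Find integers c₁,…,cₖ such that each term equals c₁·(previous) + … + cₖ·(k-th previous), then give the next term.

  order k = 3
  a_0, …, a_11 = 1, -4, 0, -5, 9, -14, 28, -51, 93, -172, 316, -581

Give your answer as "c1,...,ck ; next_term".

  a_3 = -1·0 + 1·-4 + -1·1 = -5
  a_4 = -1·-5 + 1·0 + -1·-4 = 9
  a_5 = -1·9 + 1·-5 + -1·0 = -14
  a_6 = -1·-14 + 1·9 + -1·-5 = 28
  a_7 = -1·28 + 1·-14 + -1·9 = -51
  a_8 = -1·-51 + 1·28 + -1·-14 = 93
  a_9 = -1·93 + 1·-51 + -1·28 = -172
  a_10 = -1·-172 + 1·93 + -1·-51 = 316
  a_11 = -1·316 + 1·-172 + -1·93 = -581
  a_12 = -1·-581 + 1·316 + -1·-172 = 1069

-1,1,-1 ; 1069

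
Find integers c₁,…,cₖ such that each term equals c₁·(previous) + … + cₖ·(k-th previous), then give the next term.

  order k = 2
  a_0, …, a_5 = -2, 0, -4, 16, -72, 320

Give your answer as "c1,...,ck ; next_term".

-4,2 ; -1424

  a_2 = -4·0 + 2·-2 = -4
  a_3 = -4·-4 + 2·0 = 16
  a_4 = -4·16 + 2·-4 = -72
  a_5 = -4·-72 + 2·16 = 320
  a_6 = -4·320 + 2·-72 = -1424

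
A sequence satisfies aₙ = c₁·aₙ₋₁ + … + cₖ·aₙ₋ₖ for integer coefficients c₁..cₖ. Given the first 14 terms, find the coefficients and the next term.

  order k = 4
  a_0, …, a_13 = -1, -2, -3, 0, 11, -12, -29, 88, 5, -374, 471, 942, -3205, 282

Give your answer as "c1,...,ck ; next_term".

  a_4 = -1·0 + -4·-3 + 1·-2 + -1·-1 = 11
  a_5 = -1·11 + -4·0 + 1·-3 + -1·-2 = -12
  a_6 = -1·-12 + -4·11 + 1·0 + -1·-3 = -29
  a_7 = -1·-29 + -4·-12 + 1·11 + -1·0 = 88
  a_8 = -1·88 + -4·-29 + 1·-12 + -1·11 = 5
  a_9 = -1·5 + -4·88 + 1·-29 + -1·-12 = -374
  a_10 = -1·-374 + -4·5 + 1·88 + -1·-29 = 471
  a_11 = -1·471 + -4·-374 + 1·5 + -1·88 = 942
  a_12 = -1·942 + -4·471 + 1·-374 + -1·5 = -3205
  a_13 = -1·-3205 + -4·942 + 1·471 + -1·-374 = 282
  a_14 = -1·282 + -4·-3205 + 1·942 + -1·471 = 13009

-1,-4,1,-1 ; 13009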